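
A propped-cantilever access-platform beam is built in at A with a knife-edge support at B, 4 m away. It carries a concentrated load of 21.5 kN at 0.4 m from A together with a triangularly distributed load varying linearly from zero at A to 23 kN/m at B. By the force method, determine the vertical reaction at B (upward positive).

Choose R_B as the redundant. The primary structure is the cantilever fixed at A.
Deflection at B on the released cantilever, summing each load's contribution:
  point load 21.5 at a = 0.4: Pa²(3L − a)/(6EI) = 6.651/EI
  triangular load, peak 23 at the free end: 11w₀L⁴/(120EI) = 539.7/EI
  δ_0 = 546.4/EI
Tip deflection under a unit load at B: L³/(3EI) = 21.33/EI.
Compatibility at B: δ_0 − R_B·δ_{BB} = 0, so R_B = 546.4/21.33 = 25.61 kN.

R_B = 25.61 kN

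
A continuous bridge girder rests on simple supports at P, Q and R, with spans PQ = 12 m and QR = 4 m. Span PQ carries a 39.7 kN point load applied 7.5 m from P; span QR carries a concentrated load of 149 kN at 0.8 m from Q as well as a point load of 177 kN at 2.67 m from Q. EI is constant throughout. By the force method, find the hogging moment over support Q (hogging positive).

M_Q = 115.7 kN·m

Insert a hinge at Q; M_Q is the redundant, and each span becomes simply supported.
Discontinuity in slope at Q on the released structure — sum the simple-span end rotations:
  span PQ: point load 39.7 at a = 7.5: Pab(L + a)/(6LEI) = 362.9/EI
  span QR: point load 149 at a = 0.8: Pab(L + b)/(6LEI) = 114.4/EI
  span QR: point load 177 at a = 2.67: Pab(L + b)/(6LEI) = 139.6/EI
  relative rotation θ_0 = (362.9 + 254)/EI = 616.9/EI
A unit hogging moment at Q produces rotation L₁/(3EI) + L₂/(3EI) = 5.333/EI.
Compatibility: M_Q·(L₁+L₂)/(3EI) = θ_0, giving M_Q = 115.7 kN·m (hogging).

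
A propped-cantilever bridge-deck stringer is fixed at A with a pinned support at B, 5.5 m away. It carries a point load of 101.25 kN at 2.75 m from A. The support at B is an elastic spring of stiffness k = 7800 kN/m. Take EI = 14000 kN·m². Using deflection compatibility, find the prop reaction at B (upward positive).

Take the reaction at B as the redundant and release it; the primary structure is a cantilever fixed at A.
Downward deflection at the released point B due to the loads:
  point load 101.25 at a = 2.75: Pa²(3L − a)/(6EI) = 1755/EI
Tip deflection under a unit load at B: L³/(3EI) = 55.46/EI.
With EI = 14000 kN·m²: δ_0 = 0.12534 m and δ_{BB} = 0.003961 m/kN.
Compatibility — the spring shortens by R_B/k under the reaction it provides: δ_0 − R_B·δ_{BB} = R_B/k. With 1/k = 0.000128 m/kN, R_B = δ_0 / (δ_{BB} + 1/k) = 0.12534 / (0.003961 + 0.000128) = 30.65 kN.

R_B = 30.65 kN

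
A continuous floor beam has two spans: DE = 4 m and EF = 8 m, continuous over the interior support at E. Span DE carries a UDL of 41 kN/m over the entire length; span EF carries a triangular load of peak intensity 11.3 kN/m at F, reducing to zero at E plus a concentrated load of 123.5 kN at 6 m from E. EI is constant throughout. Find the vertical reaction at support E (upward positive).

R_E = 177.7 kN

Release continuity at E by inserting a hinge; the redundant is the internal moment M_E. The primary structure is two simply-supported spans DE and EF.
Discontinuity in slope at E on the released structure — sum the simple-span end rotations:
  span DE: UDL 41: wL³/(24EI) = 109.3/EI
  span EF: triangular load, peak 11.3: 7w₀L³/(360EI) = 112.5/EI
  span EF: point load 123.5 at a = 6: Pab(L + b)/(6LEI) = 308.8/EI
  relative rotation θ_0 = (109.3 + 421.2)/EI = 530.6/EI
A unit hogging moment at E produces rotation L₁/(3EI) + L₂/(3EI) = 4/EI.
Compatibility: M_E·(L₁+L₂)/(3EI) = θ_0, giving M_E = 132.6 kN·m (hogging).
Span DE, ΣM about D with M_E applied at E: R_E^{DE}·4 = 328 + 132.6, so R_E^{DE} = 115.2 kN and R_D = 164 − 115.2 = 48.84 kN.
Span EF, ΣM about F: R_E^{EF}·8 = 367.5 + 132.6, so R_E^{EF} = 62.52 kN and R_F = 168.7 − 62.52 = 106.2 kN.
R_E = 115.2 + 62.52 = 177.7 kN.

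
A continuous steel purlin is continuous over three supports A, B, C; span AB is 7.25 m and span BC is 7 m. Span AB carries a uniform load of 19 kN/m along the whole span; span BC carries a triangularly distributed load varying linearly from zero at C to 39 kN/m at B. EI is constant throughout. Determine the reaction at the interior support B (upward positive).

R_B = 195.3 kN

Insert a hinge at B; M_B is the redundant, and each span becomes simply supported.
Rotations at B on the released spans (each span's end-slope, ×1/EI):
  span AB: UDL 19: wL³/(24EI) = 301.7/EI
  span BC: triangular load, peak 39: w₀L³/(45EI) = 297.3/EI
  relative rotation θ_0 = (301.7 + 297.3)/EI = 599/EI
A unit hogging moment at B produces rotation L₁/(3EI) + L₂/(3EI) = 4.75/EI.
Compatibility: M_B·(L₁+L₂)/(3EI) = θ_0, giving M_B = 126.1 kN·m (hogging).
Span AB, ΣM about A with M_B applied at B: R_B^{AB}·7.25 = 499.3 + 126.1, so R_B^{AB} = 86.27 kN and R_A = 137.8 − 86.27 = 51.48 kN.
Span BC, ΣM about C: R_B^{BC}·7 = 637 + 126.1, so R_B^{BC} = 109 kN and R_C = 136.5 − 109 = 27.49 kN.
R_B = 86.27 + 109 = 195.3 kN.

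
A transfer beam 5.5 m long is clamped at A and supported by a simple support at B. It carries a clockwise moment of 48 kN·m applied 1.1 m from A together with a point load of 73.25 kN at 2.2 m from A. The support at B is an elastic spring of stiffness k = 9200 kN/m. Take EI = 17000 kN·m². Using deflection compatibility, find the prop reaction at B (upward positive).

Remove the prop at B; the released (primary) structure is a cantilever built in at A.
Deflection at B on the released cantilever, summing each load's contribution:
  clockwise couple 48 at a = 1.1: M₀a(2L − a)/(2EI) = 261.4/EI
  point load 73.25 at a = 2.2: Pa²(3L − a)/(6EI) = 845/EI
  δ_0 = 1106/EI
Flexibility coefficient — unit upward force at B: δ_{BB} = L³/(3EI) = 55.46/EI.
With EI = 17000 kN·m²: δ_0 = 0.065078 m and δ_{BB} = 0.003262 m/kN.
Compatibility — the spring shortens by R_B/k under the reaction it provides: δ_0 − R_B·δ_{BB} = R_B/k. With 1/k = 0.000109 m/kN, R_B = δ_0 / (δ_{BB} + 1/k) = 0.065078 / (0.003262 + 0.000109) = 19.31 kN.

R_B = 19.31 kN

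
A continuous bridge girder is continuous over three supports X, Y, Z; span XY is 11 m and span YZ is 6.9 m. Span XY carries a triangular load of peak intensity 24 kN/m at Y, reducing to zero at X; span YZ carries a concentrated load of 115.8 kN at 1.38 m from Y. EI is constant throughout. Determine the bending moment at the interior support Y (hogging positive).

M_Y = 163.3 kN·m

Insert a hinge at Y; M_Y is the redundant, and each span becomes simply supported.
Rotations at Y on the released spans (each span's end-slope, ×1/EI):
  span XY: triangular load, peak 24: w₀L³/(45EI) = 709.9/EI
  span YZ: point load 115.8 at a = 1.38: Pab(L + b)/(6LEI) = 264.6/EI
  relative rotation θ_0 = (709.9 + 264.6)/EI = 974.5/EI
A unit hogging moment at Y produces rotation L₁/(3EI) + L₂/(3EI) = 5.967/EI.
Compatibility: M_Y·(L₁+L₂)/(3EI) = θ_0, giving M_Y = 163.3 kN·m (hogging).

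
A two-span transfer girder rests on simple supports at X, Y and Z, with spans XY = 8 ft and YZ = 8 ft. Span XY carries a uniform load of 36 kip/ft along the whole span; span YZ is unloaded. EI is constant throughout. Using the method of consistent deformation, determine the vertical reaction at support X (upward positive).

Insert a hinge at Y; M_Y is the redundant, and each span becomes simply supported.
Discontinuity in slope at Y on the released structure — sum the simple-span end rotations:
  span XY: UDL 36: wL³/(24EI) = 768/EI
  relative rotation θ_0 = (768 + 0)/EI = 768/EI
A unit hogging moment at Y produces rotation L₁/(3EI) + L₂/(3EI) = 5.333/EI.
Compatibility: M_Y·(L₁+L₂)/(3EI) = θ_0, giving M_Y = 144 kip·ft (hogging).
Span XY, ΣM about X with M_Y applied at Y: R_Y^{XY}·8 = 1152 + 144, so R_Y^{XY} = 162 kip and R_X = 288 − 162 = 126 kip.

R_X = 126 kip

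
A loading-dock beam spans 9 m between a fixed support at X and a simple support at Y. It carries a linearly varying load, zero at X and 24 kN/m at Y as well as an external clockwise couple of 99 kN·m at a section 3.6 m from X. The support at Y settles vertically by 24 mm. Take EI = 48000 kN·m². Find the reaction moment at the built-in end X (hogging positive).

M_X = 160 kN·m

Choose R_Y as the redundant. The primary structure is the cantilever fixed at X.
Deflection at Y on the released cantilever, summing each load's contribution:
  triangular load, peak 24 at the free end: 11w₀L⁴/(120EI) = 14434/EI
  clockwise couple 99 at a = 3.6: M₀a(2L − a)/(2EI) = 2566/EI
  δ_0 = 17000/EI
Tip deflection under a unit load at Y: L³/(3EI) = 243/EI.
With EI = 48000 kN·m²: δ_0 = 0.35417 m and δ_{YY} = 0.005063 m/kN.
Compatibility — the beam at Y must follow the support down by 0.024 m: δ_0 − R_Y·δ_{YY} = 0.024, so R_Y = (0.35417 − 0.024)/0.005063 = 65.22 kN.
Moment equilibrium about X: M_X = Σ(load moments about X) − R_Y·L = 747 − 65.22×9 = 160 kN·m.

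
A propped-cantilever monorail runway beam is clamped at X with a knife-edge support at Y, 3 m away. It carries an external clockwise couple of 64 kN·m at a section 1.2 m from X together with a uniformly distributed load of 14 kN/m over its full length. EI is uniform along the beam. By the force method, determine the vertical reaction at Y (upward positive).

Choose R_Y as the redundant. The primary structure is the cantilever fixed at X.
Primary-structure tip deflection at Y by superposition:
  clockwise couple 64 at a = 1.2: M₀a(2L − a)/(2EI) = 184.3/EI
  UDL 14: wL⁴/(8EI) = 141.8/EI
  δ_0 = 326.1/EI
Tip deflection under a unit load at Y: L³/(3EI) = 9/EI.
The prop prevents deflection at Y: R_Y = δ_0/δ_{YY} = 326.1/9 = 36.23 kN.

R_Y = 36.23 kN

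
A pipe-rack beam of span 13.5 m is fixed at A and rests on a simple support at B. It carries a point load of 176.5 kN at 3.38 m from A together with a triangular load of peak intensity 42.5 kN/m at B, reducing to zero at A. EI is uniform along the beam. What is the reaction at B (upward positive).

Release the roller at B. Primary structure: cantilever fixed at A.
Downward deflection at the released point B due to the loads:
  point load 176.5 at a = 3.38: Pa²(3L − a)/(6EI) = 12475/EI
  triangular load, peak 42.5 at the free end: 11w₀L⁴/(120EI) = 129400/EI
  δ_0 = 141875/EI
Tip deflection under a unit load at B: L³/(3EI) = 820.1/EI.
Compatibility at B: δ_0 − R_B·δ_{BB} = 0, so R_B = 141875/820.1 = 173 kN.

R_B = 173 kN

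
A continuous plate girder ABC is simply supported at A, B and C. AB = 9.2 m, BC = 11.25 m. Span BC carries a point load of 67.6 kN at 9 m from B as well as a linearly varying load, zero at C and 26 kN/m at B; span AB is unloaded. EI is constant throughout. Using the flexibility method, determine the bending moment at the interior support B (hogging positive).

Take M_B as the redundant. Released structure: two simple spans AB and BC with a hinge at B.
Rotations at B on the released spans (each span's end-slope, ×1/EI):
  span BC: point load 67.6 at a = 9: Pab(L + b)/(6LEI) = 273.8/EI
  span BC: triangular load, peak 26: w₀L³/(45EI) = 822.7/EI
  relative rotation θ_0 = (0 + 1096)/EI = 1096/EI
A unit hogging moment at B produces rotation L₁/(3EI) + L₂/(3EI) = 6.817/EI.
Slope continuity at B: θ_0 = M_B·6.817/EI, so M_B = 1096/6.817 = 160.8 kN·m (hogging).

M_B = 160.8 kN·m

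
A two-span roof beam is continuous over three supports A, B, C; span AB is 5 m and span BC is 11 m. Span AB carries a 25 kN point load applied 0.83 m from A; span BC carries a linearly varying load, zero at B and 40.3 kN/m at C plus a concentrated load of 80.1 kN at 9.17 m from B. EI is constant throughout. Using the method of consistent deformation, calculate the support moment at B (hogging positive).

M_B = 247.7 kN·m

Insert a hinge at B; M_B is the redundant, and each span becomes simply supported.
End slopes at the hinge B, treating each span as simply supported:
  span AB: point load 25 at a = 0.83: Pab(L + a)/(6LEI) = 16.82/EI
  span BC: triangular load, peak 40.3: 7w₀L³/(360EI) = 1043/EI
  span BC: point load 80.1 at a = 9.17: Pab(L + b)/(6LEI) = 261.3/EI
  relative rotation θ_0 = (16.82 + 1304)/EI = 1321/EI
A unit hogging moment at B produces rotation L₁/(3EI) + L₂/(3EI) = 5.333/EI.
Compatibility: M_B·(L₁+L₂)/(3EI) = θ_0, giving M_B = 247.7 kN·m (hogging).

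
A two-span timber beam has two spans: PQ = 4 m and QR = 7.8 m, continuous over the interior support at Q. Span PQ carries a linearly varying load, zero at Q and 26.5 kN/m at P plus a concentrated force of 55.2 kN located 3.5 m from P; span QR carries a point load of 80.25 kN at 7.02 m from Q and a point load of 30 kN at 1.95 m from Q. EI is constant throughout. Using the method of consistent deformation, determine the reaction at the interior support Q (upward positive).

R_Q = 119.9 kN

Release continuity at Q by inserting a hinge; the redundant is the internal moment M_Q. The primary structure is two simply-supported spans PQ and QR.
End slopes at the hinge Q, treating each span as simply supported:
  span PQ: triangular load, peak 26.5: 7w₀L³/(360EI) = 32.98/EI
  span PQ: point load 55.2 at a = 3.5: Pab(L + a)/(6LEI) = 30.19/EI
  span QR: point load 80.25 at a = 7.02: Pab(L + b)/(6LEI) = 80.56/EI
  span QR: point load 30 at a = 1.95: Pab(L + b)/(6LEI) = 99.82/EI
  relative rotation θ_0 = (63.17 + 180.4)/EI = 243.5/EI
A unit hogging moment at Q produces rotation L₁/(3EI) + L₂/(3EI) = 3.933/EI.
Compatibility: M_Q·(L₁+L₂)/(3EI) = θ_0, giving M_Q = 61.92 kN·m (hogging).
Span PQ, ΣM about P with M_Q applied at Q: R_Q^{PQ}·4 = 263.9 + 61.92, so R_Q^{PQ} = 81.45 kN and R_P = 108.2 − 81.45 = 26.75 kN.
Span QR, ΣM about R: R_Q^{QR}·7.8 = 238.1 + 61.92, so R_Q^{QR} = 38.46 kN and R_R = 110.2 − 38.46 = 71.79 kN.
R_Q = 81.45 + 38.46 = 119.9 kN.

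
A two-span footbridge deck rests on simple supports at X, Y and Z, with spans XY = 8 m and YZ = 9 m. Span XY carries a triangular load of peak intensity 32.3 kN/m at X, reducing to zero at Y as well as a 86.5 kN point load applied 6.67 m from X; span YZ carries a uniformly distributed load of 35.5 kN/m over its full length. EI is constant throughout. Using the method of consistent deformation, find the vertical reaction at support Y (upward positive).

R_Y = 343 kN

Release continuity at Y by inserting a hinge; the redundant is the internal moment M_Y. The primary structure is two simply-supported spans XY and YZ.
End slopes at the hinge Y, treating each span as simply supported:
  span XY: triangular load, peak 32.3: 7w₀L³/(360EI) = 321.6/EI
  span XY: point load 86.5 at a = 6.67: Pab(L + a)/(6LEI) = 234.5/EI
  span YZ: UDL 35.5: wL³/(24EI) = 1078/EI
  relative rotation θ_0 = (556.1 + 1078)/EI = 1634/EI
A unit hogging moment at Y produces rotation L₁/(3EI) + L₂/(3EI) = 5.667/EI.
Compatibility: M_Y·(L₁+L₂)/(3EI) = θ_0, giving M_Y = 288.4 kN·m (hogging).
Span XY, ΣM about X with M_Y applied at Y: R_Y^{XY}·8 = 921.5 + 288.4, so R_Y^{XY} = 151.2 kN and R_X = 215.7 − 151.2 = 64.46 kN.
Span YZ, ΣM about Z: R_Y^{YZ}·9 = 1438 + 288.4, so R_Y^{YZ} = 191.8 kN and R_Z = 319.5 − 191.8 = 127.7 kN.
R_Y = 151.2 + 191.8 = 343 kN.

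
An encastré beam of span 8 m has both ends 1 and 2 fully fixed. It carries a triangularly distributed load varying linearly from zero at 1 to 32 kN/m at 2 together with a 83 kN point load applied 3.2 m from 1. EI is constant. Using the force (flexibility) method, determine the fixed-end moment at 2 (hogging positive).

M_2 = 166.1 kN·m

Release both end moments; the primary structure is a simply-supported span 12 with redundants M_1 and M_2.
Simple-span end rotations at 1 and 2 under the given loads:
  at 1: triangular load, peak 32: 7w₀L³/(360EI) = 318.6/EI
  at 2: triangular load, peak 32: w₀L³/(45EI) = 364.1/EI
  at 1: point load 83 at a = 3.2: Pab(L + b)/(6LEI) = 340/EI
  at 2: point load 83 at a = 3.2: Pab(L + a)/(6LEI) = 297.5/EI
  θ_10 = 658.5/EI,  θ_20 = 661.6/EI
Flexibility coefficients: a unit moment at one end gives L/(3EI) there and L/(6EI) at the far end, so f₁₁ = f₂₂ = 2.667/EI and f₁₂ = f₂₁ = 1.333/EI.
Compatibility — zero rotation at each built-in end:
  2.667 M_1 + 1.333 M_2 = 658.5
  1.333 M_1 + 2.667 M_2 = 661.6
Solving the pair gives M_1 = 163.9 kN·m and M_2 = 166.1 kN·m (hogging).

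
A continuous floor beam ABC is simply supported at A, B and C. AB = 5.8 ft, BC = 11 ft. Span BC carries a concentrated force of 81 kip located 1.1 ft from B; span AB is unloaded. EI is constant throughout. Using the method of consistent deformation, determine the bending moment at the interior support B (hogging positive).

Release continuity at B by inserting a hinge; the redundant is the internal moment M_B. The primary structure is two simply-supported spans AB and BC.
End slopes at the hinge B, treating each span as simply supported:
  span BC: point load 81 at a = 1.1: Pab(L + b)/(6LEI) = 279.3/EI
  relative rotation θ_0 = (0 + 279.3)/EI = 279.3/EI
A unit hogging moment at B produces rotation L₁/(3EI) + L₂/(3EI) = 5.6/EI.
Slope continuity at B: θ_0 = M_B·5.6/EI, so M_B = 279.3/5.6 = 49.88 kip·ft (hogging).

M_B = 49.88 kip·ft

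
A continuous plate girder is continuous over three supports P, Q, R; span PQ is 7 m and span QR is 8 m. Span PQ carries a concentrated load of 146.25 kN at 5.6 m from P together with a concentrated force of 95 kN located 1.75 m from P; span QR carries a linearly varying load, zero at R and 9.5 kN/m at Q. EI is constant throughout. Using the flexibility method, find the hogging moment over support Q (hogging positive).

Insert a hinge at Q; M_Q is the redundant, and each span becomes simply supported.
End slopes at the hinge Q, treating each span as simply supported:
  span PQ: point load 146.25 at a = 5.6: Pab(L + a)/(6LEI) = 344/EI
  span PQ: point load 95 at a = 1.75: Pab(L + a)/(6LEI) = 181.8/EI
  span QR: triangular load, peak 9.5: w₀L³/(45EI) = 108.1/EI
  relative rotation θ_0 = (525.8 + 108.1)/EI = 633.9/EI
A unit hogging moment at Q produces rotation L₁/(3EI) + L₂/(3EI) = 5/EI.
Compatibility: M_Q·(L₁+L₂)/(3EI) = θ_0, giving M_Q = 126.8 kN·m (hogging).

M_Q = 126.8 kN·m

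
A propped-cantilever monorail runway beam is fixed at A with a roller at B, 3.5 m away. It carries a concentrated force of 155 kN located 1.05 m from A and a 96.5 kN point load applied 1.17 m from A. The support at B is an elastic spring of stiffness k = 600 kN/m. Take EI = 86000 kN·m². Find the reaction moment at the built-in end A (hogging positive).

Take the reaction at B as the redundant and release it; the primary structure is a cantilever fixed at A.
Deflection at B on the released cantilever, summing each load's contribution:
  point load 155 at a = 1.05: Pa²(3L − a)/(6EI) = 269.1/EI
  point load 96.5 at a = 1.17: Pa²(3L − a)/(6EI) = 205.4/EI
  δ_0 = 474.6/EI
Tip deflection under a unit load at B: L³/(3EI) = 14.29/EI.
With EI = 86000 kN·m²: δ_0 = 0.005518 m and δ_{BB} = 0.000166 m/kN.
Compatibility — the spring shortens by R_B/k under the reaction it provides: δ_0 − R_B·δ_{BB} = R_B/k. With 1/k = 0.001667 m/kN, R_B = δ_0 / (δ_{BB} + 1/k) = 0.005518 / (0.000166 + 0.001667) = 3.011 kN.
Moment equilibrium about A: M_A = Σ(load moments about A) − R_B·L = 275.7 − 3.011×3.5 = 265.1 kN·m.

M_A = 265.1 kN·m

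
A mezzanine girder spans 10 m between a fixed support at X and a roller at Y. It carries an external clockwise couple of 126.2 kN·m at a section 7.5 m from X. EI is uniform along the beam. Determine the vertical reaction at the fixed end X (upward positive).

Release the roller at Y. Primary structure: cantilever fixed at X.
Free-end deflection of the primary structure under the applied loading (downward +):
  clockwise couple 126.2 at a = 7.5: M₀a(2L − a)/(2EI) = 5916/EI
Flexibility coefficient — unit upward force at Y: δ_{YY} = L³/(3EI) = 333.3/EI.
The prop prevents deflection at Y: R_Y = δ_0/δ_{YY} = 5916/333.3 = 17.75 kN.
Vertical equilibrium: R_X = ΣP − R_Y = 0 − 17.75 = -17.75 kN.

R_X = -17.75 kN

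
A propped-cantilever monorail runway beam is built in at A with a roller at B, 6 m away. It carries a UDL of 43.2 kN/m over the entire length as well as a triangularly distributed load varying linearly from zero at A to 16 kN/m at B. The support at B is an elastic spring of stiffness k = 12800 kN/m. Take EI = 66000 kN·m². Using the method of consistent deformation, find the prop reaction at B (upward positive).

Take the reaction at B as the redundant and release it; the primary structure is a cantilever fixed at A.
Free-end deflection of the primary structure under the applied loading (downward +):
  UDL 43.2: wL⁴/(8EI) = 6998/EI
  triangular load, peak 16 at the free end: 11w₀L⁴/(120EI) = 1901/EI
  δ_0 = 8899/EI
Tip deflection under a unit load at B: L³/(3EI) = 72/EI.
With EI = 66000 kN·m²: δ_0 = 0.13484 m and δ_{BB} = 0.001091 m/kN.
Compatibility — the spring shortens by R_B/k under the reaction it provides: δ_0 − R_B·δ_{BB} = R_B/k. With 1/k = 0.000078 m/kN, R_B = δ_0 / (δ_{BB} + 1/k) = 0.13484 / (0.001091 + 0.000078) = 115.3 kN.

R_B = 115.3 kN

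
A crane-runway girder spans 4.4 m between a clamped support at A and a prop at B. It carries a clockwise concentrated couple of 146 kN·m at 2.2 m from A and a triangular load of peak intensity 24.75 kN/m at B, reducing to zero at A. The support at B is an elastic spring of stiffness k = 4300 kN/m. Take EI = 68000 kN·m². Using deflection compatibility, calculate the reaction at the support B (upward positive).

R_B = 43.21 kN

Choose R_B as the redundant. The primary structure is the cantilever fixed at A.
Free-end deflection of the primary structure under the applied loading (downward +):
  clockwise couple 146 at a = 2.2: M₀a(2L − a)/(2EI) = 1060/EI
  triangular load, peak 24.75 at the free end: 11w₀L⁴/(120EI) = 850.3/EI
  δ_0 = 1910/EI
Flexibility coefficient — unit upward force at B: δ_{BB} = L³/(3EI) = 28.39/EI.
With EI = 68000 kN·m²: δ_0 = 0.028093 m and δ_{BB} = 0.000418 m/kN.
Compatibility — the spring shortens by R_B/k under the reaction it provides: δ_0 − R_B·δ_{BB} = R_B/k. With 1/k = 0.000233 m/kN, R_B = δ_0 / (δ_{BB} + 1/k) = 0.028093 / (0.000418 + 0.000233) = 43.21 kN.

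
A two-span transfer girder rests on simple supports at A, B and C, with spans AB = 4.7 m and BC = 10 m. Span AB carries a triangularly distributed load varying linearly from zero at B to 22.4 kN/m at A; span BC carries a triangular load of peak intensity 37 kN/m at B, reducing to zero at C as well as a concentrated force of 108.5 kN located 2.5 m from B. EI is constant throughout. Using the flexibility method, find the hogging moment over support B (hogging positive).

Take M_B as the redundant. Released structure: two simple spans AB and BC with a hinge at B.
End slopes at the hinge B, treating each span as simply supported:
  span AB: triangular load, peak 22.4: 7w₀L³/(360EI) = 45.22/EI
  span BC: triangular load, peak 37: w₀L³/(45EI) = 822.2/EI
  span BC: point load 108.5 at a = 2.5: Pab(L + b)/(6LEI) = 593.4/EI
  relative rotation θ_0 = (45.22 + 1416)/EI = 1461/EI
A unit hogging moment at B produces rotation L₁/(3EI) + L₂/(3EI) = 4.9/EI.
Slope continuity at B: θ_0 = M_B·4.9/EI, so M_B = 1461/4.9 = 298.1 kN·m (hogging).

M_B = 298.1 kN·m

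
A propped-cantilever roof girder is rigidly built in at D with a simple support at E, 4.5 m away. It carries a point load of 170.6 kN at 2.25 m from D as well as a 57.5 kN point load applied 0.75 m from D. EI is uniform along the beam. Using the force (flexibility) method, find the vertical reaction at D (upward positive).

R_D = 172.5 kN

Take the reaction at E as the redundant and release it; the primary structure is a cantilever fixed at D.
Primary-structure tip deflection at E by superposition:
  point load 170.6 at a = 2.25: Pa²(3L − a)/(6EI) = 1619/EI
  point load 57.5 at a = 0.75: Pa²(3L − a)/(6EI) = 68.73/EI
  δ_0 = 1688/EI
Tip deflection under a unit load at E: L³/(3EI) = 30.38/EI.
The prop prevents deflection at E: R_E = δ_0/δ_{EE} = 1688/30.38 = 55.58 kN.
Vertical equilibrium: R_D = ΣP − R_E = 228.1 − 55.58 = 172.5 kN.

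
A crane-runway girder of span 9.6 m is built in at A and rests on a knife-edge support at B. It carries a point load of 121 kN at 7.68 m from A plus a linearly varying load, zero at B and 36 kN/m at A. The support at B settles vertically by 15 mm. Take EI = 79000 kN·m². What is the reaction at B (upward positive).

Remove the prop at B; the released (primary) structure is a cantilever built in at A.
Free-end deflection of the primary structure under the applied loading (downward +):
  point load 121 at a = 7.68: Pa²(3L − a)/(6EI) = 25122/EI
  triangular load, peak 36 at the fixed end: w₀L⁴/(30EI) = 10192/EI
  δ_0 = 35314/EI
Flexibility coefficient — unit upward force at B: δ_{BB} = L³/(3EI) = 294.9/EI.
With EI = 79000 kN·m²: δ_0 = 0.44701 m and δ_{BB} = 0.003733 m/kN.
Compatibility — the beam at B must follow the support down by 0.015 m: δ_0 − R_B·δ_{BB} = 0.015, so R_B = (0.44701 − 0.015)/0.003733 = 115.7 kN.

R_B = 115.7 kN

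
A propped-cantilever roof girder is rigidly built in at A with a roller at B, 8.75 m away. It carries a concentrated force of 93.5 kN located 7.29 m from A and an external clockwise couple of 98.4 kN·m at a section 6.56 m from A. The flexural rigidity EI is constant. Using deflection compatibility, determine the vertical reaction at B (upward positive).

R_B = 86.13 kN

Release the roller at B. Primary structure: cantilever fixed at A.
Downward deflection at the released point B due to the loads:
  point load 93.5 at a = 7.29: Pa²(3L − a)/(6EI) = 15702/EI
  clockwise couple 98.4 at a = 6.56: M₀a(2L − a)/(2EI) = 3531/EI
  δ_0 = 19233/EI
Flexibility coefficient — unit upward force at B: δ_{BB} = L³/(3EI) = 223.3/EI.
The prop prevents deflection at B: R_B = δ_0/δ_{BB} = 19233/223.3 = 86.13 kN.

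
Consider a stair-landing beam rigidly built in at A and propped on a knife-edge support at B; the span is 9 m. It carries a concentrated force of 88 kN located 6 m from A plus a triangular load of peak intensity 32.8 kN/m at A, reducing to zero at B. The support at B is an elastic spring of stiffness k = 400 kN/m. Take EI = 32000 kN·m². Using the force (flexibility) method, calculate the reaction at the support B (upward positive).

Remove the prop at B; the released (primary) structure is a cantilever built in at A.
Downward deflection at the released point B due to the loads:
  point load 88 at a = 6: Pa²(3L − a)/(6EI) = 11088/EI
  triangular load, peak 32.8 at the fixed end: w₀L⁴/(30EI) = 7173/EI
  δ_0 = 18261/EI
Flexibility coefficient — unit upward force at B: δ_{BB} = L³/(3EI) = 243/EI.
With EI = 32000 kN·m²: δ_0 = 0.57067 m and δ_{BB} = 0.007594 m/kN.
Compatibility — the spring shortens by R_B/k under the reaction it provides: δ_0 − R_B·δ_{BB} = R_B/k. With 1/k = 0.0025 m/kN, R_B = δ_0 / (δ_{BB} + 1/k) = 0.57067 / (0.007594 + 0.0025) = 56.54 kN.

R_B = 56.54 kN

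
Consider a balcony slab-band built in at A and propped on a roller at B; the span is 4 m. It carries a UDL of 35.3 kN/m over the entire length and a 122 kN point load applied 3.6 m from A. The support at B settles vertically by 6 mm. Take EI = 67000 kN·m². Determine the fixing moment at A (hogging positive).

Remove the prop at B; the released (primary) structure is a cantilever built in at A.
Deflection at B on the released cantilever, summing each load's contribution:
  UDL 35.3: wL⁴/(8EI) = 1130/EI
  point load 122 at a = 3.6: Pa²(3L − a)/(6EI) = 2214/EI
  δ_0 = 3343/EI
Flexibility coefficient — unit upward force at B: δ_{BB} = L³/(3EI) = 21.33/EI.
With EI = 67000 kN·m²: δ_0 = 0.049898 m and δ_{BB} = 0.000318 m/kN.
Compatibility — the beam at B must follow the support down by 0.006 m: δ_0 − R_B·δ_{BB} = 0.006, so R_B = (0.049898 − 0.006)/0.000318 = 137.9 kN.
Moment equilibrium about A: M_A = Σ(load moments about A) − R_B·L = 721.6 − 137.9×4 = 170.1 kN·m.

M_A = 170.1 kN·m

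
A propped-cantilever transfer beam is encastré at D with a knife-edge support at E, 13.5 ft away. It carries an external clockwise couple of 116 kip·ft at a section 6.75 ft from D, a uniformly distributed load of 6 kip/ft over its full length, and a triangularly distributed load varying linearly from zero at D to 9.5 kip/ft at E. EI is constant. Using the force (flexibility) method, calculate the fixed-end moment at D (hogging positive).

M_D = 223.2 kip·ft

Choose R_E as the redundant. The primary structure is the cantilever fixed at D.
Deflection at E on the released cantilever, summing each load's contribution:
  clockwise couple 116 at a = 6.75: M₀a(2L − a)/(2EI) = 7928/EI
  UDL 6: wL⁴/(8EI) = 24911/EI
  triangular load, peak 9.5 at the free end: 11w₀L⁴/(120EI) = 28925/EI
  δ_0 = 61764/EI
Tip deflection under a unit load at E: L³/(3EI) = 820.1/EI.
The prop prevents deflection at E: R_E = δ_0/δ_{EE} = 61764/820.1 = 75.31 kip.
Moment equilibrium about D: M_D = Σ(load moments about D) − R_E·L = 1240 − 75.31×13.5 = 223.2 kip·ft.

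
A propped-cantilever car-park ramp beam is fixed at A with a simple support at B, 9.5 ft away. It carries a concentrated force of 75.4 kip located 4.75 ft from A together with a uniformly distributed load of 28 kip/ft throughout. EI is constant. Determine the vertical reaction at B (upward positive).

Remove the prop at B; the released (primary) structure is a cantilever built in at A.
Free-end deflection of the primary structure under the applied loading (downward +):
  point load 75.4 at a = 4.75: Pa²(3L − a)/(6EI) = 6734/EI
  UDL 28: wL⁴/(8EI) = 28508/EI
  δ_0 = 35242/EI
Flexibility coefficient — unit upward force at B: δ_{BB} = L³/(3EI) = 285.8/EI.
The prop prevents deflection at B: R_B = δ_0/δ_{BB} = 35242/285.8 = 123.3 kip.

R_B = 123.3 kip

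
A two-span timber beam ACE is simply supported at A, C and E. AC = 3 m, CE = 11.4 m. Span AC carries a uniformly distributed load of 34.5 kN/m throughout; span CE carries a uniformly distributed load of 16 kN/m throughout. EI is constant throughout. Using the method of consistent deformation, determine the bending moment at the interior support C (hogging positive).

M_C = 213.9 kN·m

Insert a hinge at C; M_C is the redundant, and each span becomes simply supported.
End slopes at the hinge C, treating each span as simply supported:
  span AC: UDL 34.5: wL³/(24EI) = 38.81/EI
  span CE: UDL 16: wL³/(24EI) = 987.7/EI
  relative rotation θ_0 = (38.81 + 987.7)/EI = 1027/EI
A unit hogging moment at C produces rotation L₁/(3EI) + L₂/(3EI) = 4.8/EI.
Slope continuity at C: θ_0 = M_C·4.8/EI, so M_C = 1027/4.8 = 213.9 kN·m (hogging).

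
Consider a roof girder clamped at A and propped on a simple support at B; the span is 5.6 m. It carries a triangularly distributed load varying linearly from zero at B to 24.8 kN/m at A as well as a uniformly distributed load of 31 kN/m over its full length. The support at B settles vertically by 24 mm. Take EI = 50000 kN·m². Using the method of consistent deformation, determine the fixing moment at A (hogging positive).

M_A = 288.2 kN·m

Take the reaction at B as the redundant and release it; the primary structure is a cantilever fixed at A.
Primary-structure tip deflection at B by superposition:
  triangular load, peak 24.8 at the fixed end: w₀L⁴/(30EI) = 813/EI
  UDL 31: wL⁴/(8EI) = 3811/EI
  δ_0 = 4624/EI
Flexibility coefficient — unit upward force at B: δ_{BB} = L³/(3EI) = 58.54/EI.
With EI = 50000 kN·m²: δ_0 = 0.092477 m and δ_{BB} = 0.001171 m/kN.
Compatibility — the beam at B must follow the support down by 0.024 m: δ_0 − R_B·δ_{BB} = 0.024, so R_B = (0.092477 − 0.024)/0.001171 = 58.49 kN.
Moment equilibrium about A: M_A = Σ(load moments about A) − R_B·L = 615.7 − 58.49×5.6 = 288.2 kN·m.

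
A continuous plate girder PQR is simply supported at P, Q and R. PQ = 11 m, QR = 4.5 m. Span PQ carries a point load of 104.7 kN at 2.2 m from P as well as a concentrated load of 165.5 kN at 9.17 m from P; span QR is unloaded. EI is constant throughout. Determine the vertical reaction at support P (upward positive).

R_P = 89.23 kN

Release continuity at Q by inserting a hinge; the redundant is the internal moment M_Q. The primary structure is two simply-supported spans PQ and QR.
End slopes at the hinge Q, treating each span as simply supported:
  span PQ: point load 104.7 at a = 2.2: Pab(L + a)/(6LEI) = 405.4/EI
  span PQ: point load 165.5 at a = 9.17: Pab(L + a)/(6LEI) = 848.8/EI
  relative rotation θ_0 = (1254 + 0)/EI = 1254/EI
A unit hogging moment at Q produces rotation L₁/(3EI) + L₂/(3EI) = 5.167/EI.
Slope continuity at Q: θ_0 = M_Q·5.167/EI, so M_Q = 1254/5.167 = 242.7 kN·m (hogging).
Span PQ, ΣM about P with M_Q applied at Q: R_Q^{PQ}·11 = 1748 + 242.7, so R_Q^{PQ} = 181 kN and R_P = 270.2 − 181 = 89.23 kN.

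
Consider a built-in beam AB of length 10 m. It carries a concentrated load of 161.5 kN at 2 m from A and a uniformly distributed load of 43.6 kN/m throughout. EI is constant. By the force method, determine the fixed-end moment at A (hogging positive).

M_A = 570.1 kN·m

Release both end moments; the primary structure is a simply-supported span AB with redundants M_A and M_B.
Simple-span end rotations at A and B under the given loads:
  at A: point load 161.5 at a = 2: Pab(L + b)/(6LEI) = 775.2/EI
  at B: point load 161.5 at a = 2: Pab(L + a)/(6LEI) = 516.8/EI
  at A: UDL 43.6: wL³/(24EI) = 1817/EI
  at B: UDL 43.6: wL³/(24EI) = 1817/EI
  θ_A0 = 2592/EI,  θ_B0 = 2333/EI
Flexibility coefficients: a unit moment at one end gives L/(3EI) there and L/(6EI) at the far end, so f₁₁ = f₂₂ = 3.333/EI and f₁₂ = f₂₁ = 1.667/EI.
Compatibility — zero rotation at each built-in end:
  3.333 M_A + 1.667 M_B = 2592
  1.667 M_A + 3.333 M_B = 2333
Solving the pair gives M_A = 570.1 kN·m and M_B = 415 kN·m (hogging).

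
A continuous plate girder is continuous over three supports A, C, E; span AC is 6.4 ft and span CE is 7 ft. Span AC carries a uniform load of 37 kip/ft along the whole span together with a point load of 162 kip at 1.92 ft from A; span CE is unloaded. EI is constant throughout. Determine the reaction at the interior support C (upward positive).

R_C = 214.3 kip

Release continuity at C by inserting a hinge; the redundant is the internal moment M_C. The primary structure is two simply-supported spans AC and CE.
End slopes at the hinge C, treating each span as simply supported:
  span AC: UDL 37: wL³/(24EI) = 404.1/EI
  span AC: point load 162 at a = 1.92: Pab(L + a)/(6LEI) = 301.9/EI
  relative rotation θ_0 = (706.1 + 0)/EI = 706.1/EI
A unit hogging moment at C produces rotation L₁/(3EI) + L₂/(3EI) = 4.467/EI.
Compatibility: M_C·(L₁+L₂)/(3EI) = θ_0, giving M_C = 158.1 kip·ft (hogging).
Span AC, ΣM about A with M_C applied at C: R_C^{AC}·6.4 = 1069 + 158.1, so R_C^{AC} = 191.7 kip and R_A = 398.8 − 191.7 = 207.1 kip.
Span CE, ΣM about E: R_C^{CE}·7 = 0 + 158.1, so R_C^{CE} = 22.58 kip and R_E = 0 − 22.58 = -22.58 kip.
R_C = 191.7 + 22.58 = 214.3 kip.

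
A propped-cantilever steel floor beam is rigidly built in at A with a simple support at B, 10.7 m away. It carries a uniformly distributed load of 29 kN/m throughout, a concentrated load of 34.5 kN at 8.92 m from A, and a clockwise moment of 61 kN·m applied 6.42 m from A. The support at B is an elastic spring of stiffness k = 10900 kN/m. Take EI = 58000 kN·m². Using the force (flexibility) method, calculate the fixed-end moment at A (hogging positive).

M_A = 449.6 kN·m

Release the roller at B. Primary structure: cantilever fixed at A.
Primary-structure tip deflection at B by superposition:
  UDL 29: wL⁴/(8EI) = 47516/EI
  point load 34.5 at a = 8.92: Pa²(3L − a)/(6EI) = 10605/EI
  clockwise couple 61 at a = 6.42: M₀a(2L − a)/(2EI) = 2933/EI
  δ_0 = 61055/EI
Flexibility coefficient — unit upward force at B: δ_{BB} = L³/(3EI) = 408.3/EI.
With EI = 58000 kN·m²: δ_0 = 1.0527 m and δ_{BB} = 0.00704 m/kN.
Compatibility — the spring shortens by R_B/k under the reaction it provides: δ_0 − R_B·δ_{BB} = R_B/k. With 1/k = 0.000092 m/kN, R_B = δ_0 / (δ_{BB} + 1/k) = 1.0527 / (0.00704 + 0.000092) = 147.6 kN.
Moment equilibrium about A: M_A = Σ(load moments about A) − R_B·L = 2029 − 147.6×10.7 = 449.6 kN·m.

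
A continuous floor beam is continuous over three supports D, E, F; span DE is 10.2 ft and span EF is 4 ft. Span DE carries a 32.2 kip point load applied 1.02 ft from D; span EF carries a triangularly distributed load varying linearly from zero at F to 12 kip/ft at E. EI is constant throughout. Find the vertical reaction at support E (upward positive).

Insert a hinge at E; M_E is the redundant, and each span becomes simply supported.
End slopes at the hinge E, treating each span as simply supported:
  span DE: point load 32.2 at a = 1.02: Pab(L + a)/(6LEI) = 55.28/EI
  span EF: triangular load, peak 12: w₀L³/(45EI) = 17.07/EI
  relative rotation θ_0 = (55.28 + 17.07)/EI = 72.34/EI
A unit hogging moment at E produces rotation L₁/(3EI) + L₂/(3EI) = 4.733/EI.
Slope continuity at E: θ_0 = M_E·4.733/EI, so M_E = 72.34/4.733 = 15.28 kip·ft (hogging).
Span DE, ΣM about D with M_E applied at E: R_E^{DE}·10.2 = 32.84 + 15.28, so R_E^{DE} = 4.718 kip and R_D = 32.2 − 4.718 = 27.48 kip.
Span EF, ΣM about F: R_E^{EF}·4 = 64 + 15.28, so R_E^{EF} = 19.82 kip and R_F = 24 − 19.82 = 4.179 kip.
R_E = 4.718 + 19.82 = 24.54 kip.

R_E = 24.54 kip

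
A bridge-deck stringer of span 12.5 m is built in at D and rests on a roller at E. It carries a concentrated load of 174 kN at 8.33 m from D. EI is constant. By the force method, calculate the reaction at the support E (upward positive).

Remove the prop at E; the released (primary) structure is a cantilever built in at D.
Deflection at E on the released cantilever, summing each load's contribution:
  point load 174 at a = 8.33: Pa²(3L − a)/(6EI) = 58698/EI
Flexibility coefficient — unit upward force at E: δ_{EE} = L³/(3EI) = 651/EI.
The prop prevents deflection at E: R_E = δ_0/δ_{EE} = 58698/651 = 90.16 kN.

R_E = 90.16 kN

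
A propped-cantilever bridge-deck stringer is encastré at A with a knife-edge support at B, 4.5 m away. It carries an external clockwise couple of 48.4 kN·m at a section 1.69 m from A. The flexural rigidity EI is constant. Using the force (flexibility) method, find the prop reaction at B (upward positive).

Release the roller at B. Primary structure: cantilever fixed at A.
Primary-structure tip deflection at B by superposition:
  clockwise couple 48.4 at a = 1.69: M₀a(2L − a)/(2EI) = 299/EI
Tip deflection under a unit load at B: L³/(3EI) = 30.38/EI.
The prop prevents deflection at B: R_B = δ_0/δ_{BB} = 299/30.38 = 9.842 kN.

R_B = 9.842 kN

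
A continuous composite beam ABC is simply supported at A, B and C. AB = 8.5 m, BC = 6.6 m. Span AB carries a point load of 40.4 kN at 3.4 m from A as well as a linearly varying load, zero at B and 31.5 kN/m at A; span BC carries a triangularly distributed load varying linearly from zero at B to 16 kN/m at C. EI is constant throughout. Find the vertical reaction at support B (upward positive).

Insert a hinge at B; M_B is the redundant, and each span becomes simply supported.
Discontinuity in slope at B on the released structure — sum the simple-span end rotations:
  span AB: point load 40.4 at a = 3.4: Pab(L + a)/(6LEI) = 163.5/EI
  span AB: triangular load, peak 31.5: 7w₀L³/(360EI) = 376.2/EI
  span BC: triangular load, peak 16: 7w₀L³/(360EI) = 89.44/EI
  relative rotation θ_0 = (539.6 + 89.44)/EI = 629.1/EI
A unit hogging moment at B produces rotation L₁/(3EI) + L₂/(3EI) = 5.033/EI.
Compatibility: M_B·(L₁+L₂)/(3EI) = θ_0, giving M_B = 125 kN·m (hogging).
Span AB, ΣM about A with M_B applied at B: R_B^{AB}·8.5 = 516.7 + 125, so R_B^{AB} = 75.49 kN and R_A = 174.3 − 75.49 = 98.79 kN.
Span BC, ΣM about C: R_B^{BC}·6.6 = 116.2 + 125, so R_B^{BC} = 36.54 kN and R_C = 52.8 − 36.54 = 16.26 kN.
R_B = 75.49 + 36.54 = 112 kN.

R_B = 112 kN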